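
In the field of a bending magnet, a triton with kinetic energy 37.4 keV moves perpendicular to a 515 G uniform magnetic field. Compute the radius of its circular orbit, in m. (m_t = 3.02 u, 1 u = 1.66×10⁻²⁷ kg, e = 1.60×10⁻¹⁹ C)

Convert the energy: K = 37.4 keV = 5.98×10^-15 J.
v = √(2K/m) = √(2·5.98×10^-15/5.01×10^-27) = 1.55×10^6 m/s.
r = mv/(qB) = (5.01×10^-27)(1.55×10^6) / [(1×1.60×10^-19)(0.0515)] = 0.940 m.

r ≈ 0.940 m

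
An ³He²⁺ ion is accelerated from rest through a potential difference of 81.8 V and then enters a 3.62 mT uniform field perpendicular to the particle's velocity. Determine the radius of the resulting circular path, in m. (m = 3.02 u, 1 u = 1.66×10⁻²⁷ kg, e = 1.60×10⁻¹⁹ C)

r ≈ 0.442 m

The kinetic energy gained is K = qV = (2×1.60×10^-19)(81.8) = 2.62×10^-17 J.
v = √(2K/m) = 1.02×10^5 m/s.
r = mv/(qB) = (5.01×10^-27)(1.02×10^5) / [(2×1.60×10^-19)(3.62×10^-3)] = 0.442 m.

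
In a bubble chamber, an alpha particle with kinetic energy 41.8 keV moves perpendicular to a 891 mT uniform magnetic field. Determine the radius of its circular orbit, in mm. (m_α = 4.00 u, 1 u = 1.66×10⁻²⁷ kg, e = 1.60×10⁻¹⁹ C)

Convert the energy: K = 41.8 keV = 6.69×10^-15 J.
v = √(2K/m) = √(2·6.69×10^-15/6.64×10^-27) = 1.42×10^6 m/s.
r = mv/(qB) = (6.64×10^-27)(1.42×10^6) / [(2×1.60×10^-19)(0.891)] = 0.0331 m.

r ≈ 33.1 mm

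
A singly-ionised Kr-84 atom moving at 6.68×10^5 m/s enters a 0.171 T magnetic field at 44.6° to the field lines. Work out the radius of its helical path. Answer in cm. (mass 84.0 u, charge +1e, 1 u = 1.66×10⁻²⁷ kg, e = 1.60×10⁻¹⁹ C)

r ≈ 239 cm

Only the perpendicular component v⊥ = v sin44.6° = 4.69×10^5 m/s is bent by the field.
r = m v⊥ /(qB) = (1.39×10^-25)(4.69×10^5) / [(1×1.60×10^-19)(0.171)] = 2.39 m.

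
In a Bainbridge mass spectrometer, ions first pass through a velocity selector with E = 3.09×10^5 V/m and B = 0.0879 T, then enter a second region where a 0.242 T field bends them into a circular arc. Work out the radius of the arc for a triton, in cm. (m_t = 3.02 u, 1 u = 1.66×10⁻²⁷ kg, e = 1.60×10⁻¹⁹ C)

The selector passes v = E/B = 3.09×10^5/0.0879 = 3.52×10^6 m/s.
In the deflection region, r = mv/(qB₂) = (5.01×10^-27)(3.52×10^6) / [(1×1.60×10^-19)(0.242)] = 0.455 m.

r ≈ 45.5 cm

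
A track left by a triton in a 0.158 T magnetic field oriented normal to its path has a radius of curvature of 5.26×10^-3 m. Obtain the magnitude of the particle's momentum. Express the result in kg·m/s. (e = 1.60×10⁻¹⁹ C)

p ≈ 1.33×10^-22 kg·m/s

Since qvB = mv²/r, the momentum p = mv = qBr.
p = (1×1.60×10^-19)(0.158)(5.26×10^-3) = 1.33×10^-22 kg·m/s.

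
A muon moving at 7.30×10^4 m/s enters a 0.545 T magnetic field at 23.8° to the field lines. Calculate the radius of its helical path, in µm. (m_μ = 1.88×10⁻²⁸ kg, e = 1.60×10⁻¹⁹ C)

r ≈ 63.5 µm

Only the perpendicular component v⊥ = v sin23.8° = 2.95×10^4 m/s is bent by the field.
r = m v⊥ /(qB) = (1.88×10^-28)(2.95×10^4) / [(1×1.60×10^-19)(0.545)] = 6.35×10^-5 m.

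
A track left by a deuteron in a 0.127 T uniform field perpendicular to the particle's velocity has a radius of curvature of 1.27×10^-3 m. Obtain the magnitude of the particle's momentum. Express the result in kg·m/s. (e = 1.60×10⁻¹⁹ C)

p ≈ 2.58×10^-23 kg·m/s

Since qvB = mv²/r, the momentum p = mv = qBr.
p = (1×1.60×10^-19)(0.127)(1.27×10^-3) = 2.58×10^-23 kg·m/s.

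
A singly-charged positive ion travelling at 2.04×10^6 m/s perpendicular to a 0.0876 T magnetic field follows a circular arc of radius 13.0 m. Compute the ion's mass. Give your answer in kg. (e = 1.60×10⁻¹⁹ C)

m ≈ 8.93×10^-26 kg

qvB = mv²/r ⇒ m = qBr/v.
m = (1×1.60×10^-19)(0.0876)(13.0) / (2.04×10^6) = 8.93×10^-26 kg.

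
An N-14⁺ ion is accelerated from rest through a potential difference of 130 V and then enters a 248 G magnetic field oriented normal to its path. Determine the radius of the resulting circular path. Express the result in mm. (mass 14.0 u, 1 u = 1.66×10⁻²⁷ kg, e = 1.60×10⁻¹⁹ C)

The kinetic energy gained is K = qV = (1×1.60×10^-19)(130) = 2.08×10^-17 J.
v = √(2K/m) = 4.23×10^4 m/s.
r = mv/(qB) = (2.32×10^-26)(4.23×10^4) / [(1×1.60×10^-19)(0.0248)] = 0.248 m.

r ≈ 248 mm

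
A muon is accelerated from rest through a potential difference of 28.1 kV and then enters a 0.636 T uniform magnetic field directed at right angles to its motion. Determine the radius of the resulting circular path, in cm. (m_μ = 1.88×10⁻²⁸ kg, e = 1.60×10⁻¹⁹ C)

The kinetic energy gained is K = qV = (1×1.60×10^-19)(2.81×10^4) = 4.50×10^-15 J.
v = √(2K/m) = 6.92×10^6 m/s.
r = mv/(qB) = (1.88×10^-28)(6.92×10^6) / [(1×1.60×10^-19)(0.636)] = 0.0128 m.

r ≈ 1.28 cm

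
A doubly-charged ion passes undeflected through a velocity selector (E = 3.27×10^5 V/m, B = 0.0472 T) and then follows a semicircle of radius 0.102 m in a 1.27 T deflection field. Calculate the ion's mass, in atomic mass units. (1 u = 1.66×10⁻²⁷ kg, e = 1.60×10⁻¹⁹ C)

m ≈ 3.60 u

v = E/B₁ = 6.93×10^6 m/s.
From r = mv/(qB₂), m = qB₂r/v = (2×1.60×10^-19)(1.27)(0.102) / (6.93×10^6) = 5.98×10^-27 kg.
In atomic mass units: m = 5.98×10^-27 / 1.66×10^-27 = 3.60 u.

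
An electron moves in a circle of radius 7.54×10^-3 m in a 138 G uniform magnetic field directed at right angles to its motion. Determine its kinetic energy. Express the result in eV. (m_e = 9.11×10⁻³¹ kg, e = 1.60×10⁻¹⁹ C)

v = qBr/m = (1×1.60×10^-19)(0.0138)(7.54×10^-3) / (9.11×10^-31) = 1.83×10^7 m/s.
K = ½mv² = 0.5·(9.11×10^-31)·(1.83×10^7)² = 1.52×10^-16 J = 951 eV.

K ≈ 951 eV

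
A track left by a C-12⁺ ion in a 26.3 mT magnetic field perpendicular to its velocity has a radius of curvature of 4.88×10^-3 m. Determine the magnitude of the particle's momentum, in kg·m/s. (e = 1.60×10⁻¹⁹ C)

p ≈ 2.05×10^-23 kg·m/s

Since qvB = mv²/r, the momentum p = mv = qBr.
p = (1×1.60×10^-19)(0.0263)(4.88×10^-3) = 2.05×10^-23 kg·m/s.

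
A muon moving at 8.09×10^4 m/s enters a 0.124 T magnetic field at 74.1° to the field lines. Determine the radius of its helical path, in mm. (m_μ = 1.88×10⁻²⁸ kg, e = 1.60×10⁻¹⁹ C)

r ≈ 0.737 mm

Only the perpendicular component v⊥ = v sin74.1° = 7.78×10^4 m/s is bent by the field.
r = m v⊥ /(qB) = (1.88×10^-28)(7.78×10^4) / [(1×1.60×10^-19)(0.124)] = 7.37×10^-4 m.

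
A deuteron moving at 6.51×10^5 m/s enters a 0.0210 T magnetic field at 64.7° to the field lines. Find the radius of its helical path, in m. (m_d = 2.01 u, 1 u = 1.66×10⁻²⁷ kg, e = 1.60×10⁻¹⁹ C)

r ≈ 0.584 m

Only the perpendicular component v⊥ = v sin64.7° = 5.89×10^5 m/s is bent by the field.
r = m v⊥ /(qB) = (3.34×10^-27)(5.89×10^5) / [(1×1.60×10^-19)(0.0210)] = 0.584 m.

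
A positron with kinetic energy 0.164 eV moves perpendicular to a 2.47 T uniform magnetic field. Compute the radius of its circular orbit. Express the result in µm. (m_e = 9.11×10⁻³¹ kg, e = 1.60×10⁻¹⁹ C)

Convert the energy: K = 0.164 eV = 2.62×10^-20 J.
v = √(2K/m) = √(2·2.62×10^-20/9.11×10^-31) = 2.40×10^5 m/s.
r = mv/(qB) = (9.11×10^-31)(2.40×10^5) / [(1×1.60×10^-19)(2.47)] = 5.53×10^-7 m.

r ≈ 0.553 µm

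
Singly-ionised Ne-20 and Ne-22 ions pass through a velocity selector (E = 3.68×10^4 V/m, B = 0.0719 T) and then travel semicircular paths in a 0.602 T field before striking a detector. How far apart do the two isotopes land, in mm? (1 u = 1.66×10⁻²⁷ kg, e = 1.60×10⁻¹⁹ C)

Δd ≈ 35.3 mm

Both emerge at v = E/B₁ = 5.12×10^5 m/s.
r = mv/(qB₂), so r₁ = 0.1764 m and r₂ = 0.1941 m, giving Δr = 0.0176 m.
After a semicircle each ion lands a diameter 2r from the entry slit, so the separation is 2Δr = 0.0353 m.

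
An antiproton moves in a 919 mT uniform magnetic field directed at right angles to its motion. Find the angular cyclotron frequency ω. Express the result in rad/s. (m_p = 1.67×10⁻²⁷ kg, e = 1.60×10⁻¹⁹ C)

ω ≈ 8.80×10^7 rad/s

ω = qB/m = (1×1.60×10^-19)(0.919) / (1.67×10^-27) = 8.80×10^7 rad/s.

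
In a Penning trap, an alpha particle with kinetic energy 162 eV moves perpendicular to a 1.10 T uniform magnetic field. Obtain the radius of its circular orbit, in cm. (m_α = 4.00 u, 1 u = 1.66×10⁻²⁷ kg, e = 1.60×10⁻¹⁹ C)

r ≈ 0.167 cm

Convert the energy: K = 162 eV = 2.59×10^-17 J.
v = √(2K/m) = √(2·2.59×10^-17/6.64×10^-27) = 8.84×10^4 m/s.
r = mv/(qB) = (6.64×10^-27)(8.84×10^4) / [(2×1.60×10^-19)(1.10)] = 1.67×10^-3 m.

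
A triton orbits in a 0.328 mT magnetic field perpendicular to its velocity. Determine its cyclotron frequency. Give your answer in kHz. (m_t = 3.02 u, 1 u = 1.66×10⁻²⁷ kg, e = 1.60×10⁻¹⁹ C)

f = qB/(2πm) = (1×1.60×10^-19)(3.28×10^-4) / [2π(5.01×10^-27)] = 1670 Hz.

f ≈ 1.67 kHz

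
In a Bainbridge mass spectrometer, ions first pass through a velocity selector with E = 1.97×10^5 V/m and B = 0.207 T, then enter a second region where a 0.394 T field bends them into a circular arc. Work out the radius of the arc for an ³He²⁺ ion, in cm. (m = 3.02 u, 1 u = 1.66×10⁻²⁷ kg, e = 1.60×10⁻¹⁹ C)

r ≈ 3.78 cm

The selector passes v = E/B = 1.97×10^5/0.207 = 9.52×10^5 m/s.
In the deflection region, r = mv/(qB₂) = (5.01×10^-27)(9.52×10^5) / [(2×1.60×10^-19)(0.394)] = 0.0378 m.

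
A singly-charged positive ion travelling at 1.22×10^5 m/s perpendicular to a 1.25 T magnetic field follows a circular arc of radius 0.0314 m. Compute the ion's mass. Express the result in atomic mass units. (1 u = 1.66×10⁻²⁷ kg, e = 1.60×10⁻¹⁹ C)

m ≈ 31.0 u

qvB = mv²/r ⇒ m = qBr/v.
m = (1×1.60×10^-19)(1.25)(0.0314) / (1.22×10^5) = 5.15×10^-26 kg = 31.0 u.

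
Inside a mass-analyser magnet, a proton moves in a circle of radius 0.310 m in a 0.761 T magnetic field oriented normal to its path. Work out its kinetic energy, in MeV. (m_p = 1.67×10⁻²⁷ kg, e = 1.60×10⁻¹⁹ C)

v = qBr/m = (1×1.60×10^-19)(0.761)(0.310) / (1.67×10^-27) = 2.26×10^7 m/s.
K = ½mv² = 0.5·(1.67×10^-27)·(2.26×10^7)² = 4.27×10^-13 J = 2.67 MeV.

K ≈ 2.67 MeV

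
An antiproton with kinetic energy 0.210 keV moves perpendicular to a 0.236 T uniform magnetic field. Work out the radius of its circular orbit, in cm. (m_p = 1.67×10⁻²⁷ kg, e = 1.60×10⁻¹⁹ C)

Convert the energy: K = 0.210 keV = 3.36×10^-17 J.
v = √(2K/m) = √(2·3.36×10^-17/1.67×10^-27) = 2.01×10^5 m/s.
r = mv/(qB) = (1.67×10^-27)(2.01×10^5) / [(1×1.60×10^-19)(0.236)] = 8.87×10^-3 m.

r ≈ 0.887 cm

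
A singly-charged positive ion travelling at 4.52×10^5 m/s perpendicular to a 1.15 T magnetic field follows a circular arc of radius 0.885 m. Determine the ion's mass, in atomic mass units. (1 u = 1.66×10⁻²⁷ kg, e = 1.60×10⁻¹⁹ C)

qvB = mv²/r ⇒ m = qBr/v.
m = (1×1.60×10^-19)(1.15)(0.885) / (4.52×10^5) = 3.60×10^-25 kg = 217 u.

m ≈ 217 u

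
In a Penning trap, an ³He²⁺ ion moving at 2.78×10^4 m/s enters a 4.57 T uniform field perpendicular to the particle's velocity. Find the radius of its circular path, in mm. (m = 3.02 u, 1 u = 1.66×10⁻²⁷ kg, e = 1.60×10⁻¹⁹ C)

r ≈ 0.0953 mm

The magnetic force provides the centripetal force: qvB = mv²/r, so r = mv/(qB).
r = (5.01×10^-27 kg)(2.78×10^4 m/s) / [(2×1.60×10^-19 C)(4.57 T)] = 9.53×10^-5 m.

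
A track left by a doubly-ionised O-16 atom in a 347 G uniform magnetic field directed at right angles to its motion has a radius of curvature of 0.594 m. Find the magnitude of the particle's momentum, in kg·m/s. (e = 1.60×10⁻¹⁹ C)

p ≈ 6.60×10^-21 kg·m/s

Since qvB = mv²/r, the momentum p = mv = qBr.
p = (2×1.60×10^-19)(0.0347)(0.594) = 6.60×10^-21 kg·m/s.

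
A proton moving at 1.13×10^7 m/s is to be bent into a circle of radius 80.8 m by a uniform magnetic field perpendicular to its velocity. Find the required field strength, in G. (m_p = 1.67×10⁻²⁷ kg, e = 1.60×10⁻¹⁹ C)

qvB = mv²/r gives B = mv/(qr).
B = (1.67×10^-27)(1.13×10^7) / [(1×1.60×10^-19)(80.8)] = 1.46×10^-3 T.

B ≈ 14.6 G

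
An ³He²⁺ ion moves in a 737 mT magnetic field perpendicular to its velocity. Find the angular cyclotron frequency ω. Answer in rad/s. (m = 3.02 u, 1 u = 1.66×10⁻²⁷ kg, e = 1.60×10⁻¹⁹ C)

ω = qB/m = (2×1.60×10^-19)(0.737) / (5.01×10^-27) = 4.70×10^7 rad/s.

ω ≈ 4.70×10^7 rad/s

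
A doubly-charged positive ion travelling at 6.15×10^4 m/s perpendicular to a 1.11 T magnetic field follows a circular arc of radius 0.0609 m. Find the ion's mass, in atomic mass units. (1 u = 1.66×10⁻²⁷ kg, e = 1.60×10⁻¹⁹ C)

qvB = mv²/r ⇒ m = qBr/v.
m = (2×1.60×10^-19)(1.11)(0.0609) / (6.15×10^4) = 3.52×10^-25 kg = 212 u.

m ≈ 212 u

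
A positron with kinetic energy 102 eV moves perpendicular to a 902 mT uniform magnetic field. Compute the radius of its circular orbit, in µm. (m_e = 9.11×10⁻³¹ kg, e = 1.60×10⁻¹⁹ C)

r ≈ 37.8 µm

Convert the energy: K = 102 eV = 1.63×10^-17 J.
v = √(2K/m) = √(2·1.63×10^-17/9.11×10^-31) = 5.99×10^6 m/s.
r = mv/(qB) = (9.11×10^-31)(5.99×10^6) / [(1×1.60×10^-19)(0.902)] = 3.78×10^-5 m.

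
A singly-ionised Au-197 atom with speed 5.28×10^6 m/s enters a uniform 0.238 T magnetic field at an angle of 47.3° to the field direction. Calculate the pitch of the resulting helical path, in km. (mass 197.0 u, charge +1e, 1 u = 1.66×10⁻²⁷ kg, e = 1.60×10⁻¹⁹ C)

The velocity component along B is v∥ = v cos47.3° = 3.58×10^6 m/s.
The cyclotron period T = 2πm/(qB) = 5.40×10^-5 s is set by m, q, B alone.
Pitch = v∥·T = (3.58×10^6)(5.40×10^-5) = 193 m.

pitch ≈ 0.193 km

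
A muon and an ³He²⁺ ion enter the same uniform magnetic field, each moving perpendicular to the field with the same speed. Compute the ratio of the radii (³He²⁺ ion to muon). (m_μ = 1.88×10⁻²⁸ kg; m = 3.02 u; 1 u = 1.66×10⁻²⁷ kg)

ratio ≈ 13.3

r = mv/(qB) ⇒ at equal v, r ∝ m/q.
r_{³He²⁺ ion}/r_{muon} = 13.3.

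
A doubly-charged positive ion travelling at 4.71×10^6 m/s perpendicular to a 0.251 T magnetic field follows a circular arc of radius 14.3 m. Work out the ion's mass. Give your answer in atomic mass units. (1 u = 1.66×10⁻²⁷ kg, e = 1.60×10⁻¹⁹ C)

m ≈ 147 u

qvB = mv²/r ⇒ m = qBr/v.
m = (2×1.60×10^-19)(0.251)(14.3) / (4.71×10^6) = 2.44×10^-25 kg = 147 u.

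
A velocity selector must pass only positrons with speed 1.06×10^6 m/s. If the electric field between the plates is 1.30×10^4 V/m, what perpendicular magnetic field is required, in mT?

B ≈ 12.3 mT

qE = qvB ⇒ B = E/v = (1.30×10^4) / (1.06×10^6) = 0.0123 T.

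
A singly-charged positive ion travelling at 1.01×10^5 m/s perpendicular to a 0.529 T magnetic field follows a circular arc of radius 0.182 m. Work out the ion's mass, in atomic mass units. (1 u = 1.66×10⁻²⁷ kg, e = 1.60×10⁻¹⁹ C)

qvB = mv²/r ⇒ m = qBr/v.
m = (1×1.60×10^-19)(0.529)(0.182) / (1.01×10^5) = 1.53×10^-25 kg = 91.9 u.

m ≈ 91.9 u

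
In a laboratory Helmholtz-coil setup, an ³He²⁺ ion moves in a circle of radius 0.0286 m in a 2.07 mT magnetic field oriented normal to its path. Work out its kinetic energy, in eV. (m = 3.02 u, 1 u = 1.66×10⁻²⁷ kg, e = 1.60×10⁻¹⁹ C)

K ≈ 0.224 eV

v = qBr/m = (2×1.60×10^-19)(2.07×10^-3)(0.0286) / (5.01×10^-27) = 3780 m/s.
K = ½mv² = 0.5·(5.01×10^-27)·(3780)² = 3.58×10^-20 J = 0.224 eV.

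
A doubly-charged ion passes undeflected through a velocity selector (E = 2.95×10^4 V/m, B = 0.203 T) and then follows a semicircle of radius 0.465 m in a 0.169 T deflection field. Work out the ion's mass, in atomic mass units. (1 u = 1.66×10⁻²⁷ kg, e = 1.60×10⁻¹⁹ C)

v = E/B₁ = 1.45×10^5 m/s.
From r = mv/(qB₂), m = qB₂r/v = (2×1.60×10^-19)(0.169)(0.465) / (1.45×10^5) = 1.73×10^-25 kg.
In atomic mass units: m = 1.73×10^-25 / 1.66×10^-27 = 104 u.

m ≈ 104 u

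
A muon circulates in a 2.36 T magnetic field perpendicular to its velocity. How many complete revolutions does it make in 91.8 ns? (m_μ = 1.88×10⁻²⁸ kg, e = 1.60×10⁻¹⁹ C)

T = 2πm/(qB) = 2π(1.88×10^-28) / [(1×1.60×10^-19)(2.36)] = 3.1283×10^-9 s.
N = t/T = 9.18×10^-8 / 3.1283×10^-9 ≈ 29.35, so 29 complete revolutions.

N = 29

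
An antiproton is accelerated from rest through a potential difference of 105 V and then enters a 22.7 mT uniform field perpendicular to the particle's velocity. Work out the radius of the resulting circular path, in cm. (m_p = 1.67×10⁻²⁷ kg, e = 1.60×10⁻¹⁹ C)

r ≈ 6.52 cm

The kinetic energy gained is K = qV = (1×1.60×10^-19)(105) = 1.68×10^-17 J.
v = √(2K/m) = 1.42×10^5 m/s.
r = mv/(qB) = (1.67×10^-27)(1.42×10^5) / [(1×1.60×10^-19)(0.0227)] = 0.0652 m.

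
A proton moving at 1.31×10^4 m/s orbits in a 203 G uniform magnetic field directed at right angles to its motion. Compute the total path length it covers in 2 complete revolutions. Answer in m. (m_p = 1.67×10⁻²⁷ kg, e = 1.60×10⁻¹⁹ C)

L ≈ 0.0846 m

r = mv/(qB) = 6.74×10^-3 m, so one revolution covers 2πr = 0.0423 m.
In 2 revolutions: L = 2·2πr = 0.0846 m.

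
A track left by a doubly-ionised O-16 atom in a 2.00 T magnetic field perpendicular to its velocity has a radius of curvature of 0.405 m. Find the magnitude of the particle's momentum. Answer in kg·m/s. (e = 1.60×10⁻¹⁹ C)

Since qvB = mv²/r, the momentum p = mv = qBr.
p = (2×1.60×10^-19)(2.00)(0.405) = 2.59×10^-19 kg·m/s.

p ≈ 2.59×10^-19 kg·m/s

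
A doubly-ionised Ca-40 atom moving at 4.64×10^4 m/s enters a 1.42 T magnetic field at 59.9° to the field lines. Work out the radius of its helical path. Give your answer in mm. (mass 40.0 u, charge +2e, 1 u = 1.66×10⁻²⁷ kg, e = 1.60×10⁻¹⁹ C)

Only the perpendicular component v⊥ = v sin59.9° = 4.01×10^4 m/s is bent by the field.
r = m v⊥ /(qB) = (6.64×10^-26)(4.01×10^4) / [(2×1.60×10^-19)(1.42)] = 5.87×10^-3 m.

r ≈ 5.87 mm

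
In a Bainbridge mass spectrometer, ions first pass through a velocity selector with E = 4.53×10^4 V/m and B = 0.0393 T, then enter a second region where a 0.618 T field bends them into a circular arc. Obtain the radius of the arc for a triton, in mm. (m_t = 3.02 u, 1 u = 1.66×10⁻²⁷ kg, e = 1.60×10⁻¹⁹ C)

r ≈ 58.4 mm

The selector passes v = E/B = 4.53×10^4/0.0393 = 1.15×10^6 m/s.
In the deflection region, r = mv/(qB₂) = (5.01×10^-27)(1.15×10^6) / [(1×1.60×10^-19)(0.618)] = 0.0584 m.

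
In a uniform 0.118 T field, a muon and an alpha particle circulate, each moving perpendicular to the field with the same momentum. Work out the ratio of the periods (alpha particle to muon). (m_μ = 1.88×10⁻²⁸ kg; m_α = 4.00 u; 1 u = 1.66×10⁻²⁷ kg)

ratio ≈ 17.7

T = 2πm/(qB) is independent of speed, so T₂/T₁ = (m₂/q₂)/(m₁/q₁).
T_{alpha particle}/T_{muon} = (6.64×10^-27/2e) / (1.88×10^-28/1e) = 17.7.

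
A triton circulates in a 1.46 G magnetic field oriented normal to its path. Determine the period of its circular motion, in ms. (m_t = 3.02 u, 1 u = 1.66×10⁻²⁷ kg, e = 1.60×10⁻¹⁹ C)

The cyclotron period is independent of speed: T = 2πm/(qB).
T = 2π(5.01×10^-27) / [(1×1.60×10^-19)(1.46×10^-4)] = 1.35×10^-3 s.

T ≈ 1.35 ms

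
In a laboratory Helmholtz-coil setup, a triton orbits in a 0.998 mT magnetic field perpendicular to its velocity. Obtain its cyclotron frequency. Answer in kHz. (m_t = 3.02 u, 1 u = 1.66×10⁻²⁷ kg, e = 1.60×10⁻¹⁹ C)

f = qB/(2πm) = (1×1.60×10^-19)(9.98×10^-4) / [2π(5.01×10^-27)] = 5070 Hz.

f ≈ 5.07 kHz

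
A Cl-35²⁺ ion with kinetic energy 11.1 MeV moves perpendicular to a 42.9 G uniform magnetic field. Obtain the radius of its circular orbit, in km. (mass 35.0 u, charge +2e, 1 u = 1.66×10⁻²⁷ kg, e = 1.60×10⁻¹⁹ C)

Convert the energy: K = 11.1 MeV = 1.78×10^-12 J.
v = √(2K/m) = √(2·1.78×10^-12/5.81×10^-26) = 7.82×10^6 m/s.
r = mv/(qB) = (5.81×10^-26)(7.82×10^6) / [(2×1.60×10^-19)(4.29×10^-3)] = 331 m.

r ≈ 0.331 km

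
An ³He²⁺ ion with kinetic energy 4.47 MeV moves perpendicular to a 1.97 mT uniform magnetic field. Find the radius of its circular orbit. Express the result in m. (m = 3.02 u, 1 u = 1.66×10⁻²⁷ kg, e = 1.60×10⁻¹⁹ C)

r ≈ 134 m

Convert the energy: K = 4.47 MeV = 7.15×10^-13 J.
v = √(2K/m) = √(2·7.15×10^-13/5.01×10^-27) = 1.69×10^7 m/s.
r = mv/(qB) = (5.01×10^-27)(1.69×10^7) / [(2×1.60×10^-19)(1.97×10^-3)] = 134 m.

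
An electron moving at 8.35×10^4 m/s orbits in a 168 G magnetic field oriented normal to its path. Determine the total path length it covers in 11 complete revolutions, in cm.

L ≈ 0.196 cm

r = mv/(qB) = 2.83×10^-5 m, so one revolution covers 2πr = 1.78×10^-4 m.
In 11 revolutions: L = 11·2πr = 1.96×10^-3 m.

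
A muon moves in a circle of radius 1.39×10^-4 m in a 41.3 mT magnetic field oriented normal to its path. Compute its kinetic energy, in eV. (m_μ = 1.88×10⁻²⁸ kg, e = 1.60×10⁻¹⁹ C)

K ≈ 0.0140 eV

v = qBr/m = (1×1.60×10^-19)(0.0413)(1.39×10^-4) / (1.88×10^-28) = 4890 m/s.
K = ½mv² = 0.5·(1.88×10^-28)·(4890)² = 2.24×10^-21 J = 0.0140 eV.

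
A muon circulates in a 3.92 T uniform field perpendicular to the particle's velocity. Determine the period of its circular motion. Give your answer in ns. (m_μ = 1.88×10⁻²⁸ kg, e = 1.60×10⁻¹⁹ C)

The cyclotron period is independent of speed: T = 2πm/(qB).
T = 2π(1.88×10^-28) / [(1×1.60×10^-19)(3.92)] = 1.88×10^-9 s.

T ≈ 1.88 ns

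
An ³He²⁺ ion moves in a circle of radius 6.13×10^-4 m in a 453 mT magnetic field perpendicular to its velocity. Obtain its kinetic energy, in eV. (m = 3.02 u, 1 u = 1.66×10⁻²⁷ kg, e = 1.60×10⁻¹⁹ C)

K ≈ 4.92 eV

v = qBr/m = (2×1.60×10^-19)(0.453)(6.13×10^-4) / (5.01×10^-27) = 1.77×10^4 m/s.
K = ½mv² = 0.5·(5.01×10^-27)·(1.77×10^4)² = 7.88×10^-19 J = 4.92 eV.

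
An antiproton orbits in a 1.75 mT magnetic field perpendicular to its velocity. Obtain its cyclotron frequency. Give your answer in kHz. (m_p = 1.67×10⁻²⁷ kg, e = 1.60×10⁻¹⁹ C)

f = qB/(2πm) = (1×1.60×10^-19)(1.75×10^-3) / [2π(1.67×10^-27)] = 2.67×10^4 Hz.

f ≈ 26.7 kHz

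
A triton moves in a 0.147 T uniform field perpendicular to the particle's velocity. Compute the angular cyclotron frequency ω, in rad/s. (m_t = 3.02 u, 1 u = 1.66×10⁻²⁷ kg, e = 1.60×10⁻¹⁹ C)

ω ≈ 4.69×10^6 rad/s

ω = qB/m = (1×1.60×10^-19)(0.147) / (5.01×10^-27) = 4.69×10^6 rad/s.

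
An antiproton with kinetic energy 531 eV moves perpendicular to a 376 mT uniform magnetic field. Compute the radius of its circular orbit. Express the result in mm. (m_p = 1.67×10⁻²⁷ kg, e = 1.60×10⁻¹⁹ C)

Convert the energy: K = 531 eV = 8.50×10^-17 J.
v = √(2K/m) = √(2·8.50×10^-17/1.67×10^-27) = 3.19×10^5 m/s.
r = mv/(qB) = (1.67×10^-27)(3.19×10^5) / [(1×1.60×10^-19)(0.376)] = 8.85×10^-3 m.

r ≈ 8.85 mm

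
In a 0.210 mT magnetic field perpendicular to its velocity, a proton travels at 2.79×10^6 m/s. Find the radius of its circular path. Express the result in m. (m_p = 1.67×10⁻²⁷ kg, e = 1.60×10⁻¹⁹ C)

r ≈ 139 m

The magnetic force provides the centripetal force: qvB = mv²/r, so r = mv/(qB).
r = (1.67×10^-27 kg)(2.79×10^6 m/s) / [(1×1.60×10^-19 C)(2.10×10^-4 T)] = 139 m.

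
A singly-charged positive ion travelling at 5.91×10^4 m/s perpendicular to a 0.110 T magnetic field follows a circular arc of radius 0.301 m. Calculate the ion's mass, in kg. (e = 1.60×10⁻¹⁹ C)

qvB = mv²/r ⇒ m = qBr/v.
m = (1×1.60×10^-19)(0.110)(0.301) / (5.91×10^4) = 8.96×10^-26 kg.

m ≈ 8.96×10^-26 kg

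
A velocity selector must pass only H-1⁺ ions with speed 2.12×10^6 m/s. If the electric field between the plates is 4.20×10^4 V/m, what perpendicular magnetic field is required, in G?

qE = qvB ⇒ B = E/v = (4.20×10^4) / (2.12×10^6) = 0.0198 T.

B ≈ 198 G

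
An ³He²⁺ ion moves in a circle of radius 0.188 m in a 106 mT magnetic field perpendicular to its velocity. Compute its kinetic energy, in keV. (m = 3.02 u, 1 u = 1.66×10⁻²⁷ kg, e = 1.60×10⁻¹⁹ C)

K ≈ 25.3 keV

v = qBr/m = (2×1.60×10^-19)(0.106)(0.188) / (5.01×10^-27) = 1.27×10^6 m/s.
K = ½mv² = 0.5·(5.01×10^-27)·(1.27×10^6)² = 4.06×10^-15 J = 25.3 keV.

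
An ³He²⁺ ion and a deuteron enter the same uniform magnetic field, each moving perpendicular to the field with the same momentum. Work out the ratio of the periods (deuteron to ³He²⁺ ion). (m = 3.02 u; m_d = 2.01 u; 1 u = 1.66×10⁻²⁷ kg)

T = 2πm/(qB) is independent of speed, so T₂/T₁ = (m₂/q₂)/(m₁/q₁).
T_{deuteron}/T_{³He²⁺ ion} = (3.34×10^-27/1e) / (5.01×10^-27/2e) = 1.33.

ratio ≈ 1.33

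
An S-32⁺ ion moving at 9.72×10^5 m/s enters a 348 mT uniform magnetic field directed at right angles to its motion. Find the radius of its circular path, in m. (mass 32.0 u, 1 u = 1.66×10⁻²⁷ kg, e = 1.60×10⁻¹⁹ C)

The magnetic force provides the centripetal force: qvB = mv²/r, so r = mv/(qB).
r = (5.31×10^-26 kg)(9.72×10^5 m/s) / [(1×1.60×10^-19 C)(0.348 T)] = 0.927 m.

r ≈ 0.927 m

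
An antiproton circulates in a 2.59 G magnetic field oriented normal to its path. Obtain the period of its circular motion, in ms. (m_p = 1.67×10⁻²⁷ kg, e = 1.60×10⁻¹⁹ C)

T ≈ 0.253 ms

The cyclotron period is independent of speed: T = 2πm/(qB).
T = 2π(1.67×10^-27) / [(1×1.60×10^-19)(2.59×10^-4)] = 2.53×10^-4 s.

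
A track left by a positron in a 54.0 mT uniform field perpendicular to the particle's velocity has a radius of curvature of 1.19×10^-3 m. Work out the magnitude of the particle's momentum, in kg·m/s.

Since qvB = mv²/r, the momentum p = mv = qBr.
p = (1×1.60×10^-19)(0.0540)(1.19×10^-3) = 1.03×10^-23 kg·m/s.

p ≈ 1.03×10^-23 kg·m/s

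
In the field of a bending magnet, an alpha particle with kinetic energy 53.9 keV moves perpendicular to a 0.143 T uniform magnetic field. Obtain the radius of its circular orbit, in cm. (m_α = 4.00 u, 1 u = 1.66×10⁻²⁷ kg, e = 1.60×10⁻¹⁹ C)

r ≈ 23.4 cm

Convert the energy: K = 53.9 keV = 8.62×10^-15 J.
v = √(2K/m) = √(2·8.62×10^-15/6.64×10^-27) = 1.61×10^6 m/s.
r = mv/(qB) = (6.64×10^-27)(1.61×10^6) / [(2×1.60×10^-19)(0.143)] = 0.234 m.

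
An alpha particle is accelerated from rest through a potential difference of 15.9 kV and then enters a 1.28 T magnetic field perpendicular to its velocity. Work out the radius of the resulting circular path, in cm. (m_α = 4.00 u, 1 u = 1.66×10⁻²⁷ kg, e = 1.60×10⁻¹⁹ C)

r ≈ 2.01 cm

The kinetic energy gained is K = qV = (2×1.60×10^-19)(1.59×10^4) = 5.09×10^-15 J.
v = √(2K/m) = 1.24×10^6 m/s.
r = mv/(qB) = (6.64×10^-27)(1.24×10^6) / [(2×1.60×10^-19)(1.28)] = 0.0201 m.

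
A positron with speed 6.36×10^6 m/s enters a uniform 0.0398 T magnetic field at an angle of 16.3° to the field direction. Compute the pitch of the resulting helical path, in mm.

pitch ≈ 5.49 mm

The velocity component along B is v∥ = v cos16.3° = 6.10×10^6 m/s.
The cyclotron period T = 2πm/(qB) = 8.99×10^-10 s is set by m, q, B alone.
Pitch = v∥·T = (6.10×10^6)(8.99×10^-10) = 5.49×10^-3 m.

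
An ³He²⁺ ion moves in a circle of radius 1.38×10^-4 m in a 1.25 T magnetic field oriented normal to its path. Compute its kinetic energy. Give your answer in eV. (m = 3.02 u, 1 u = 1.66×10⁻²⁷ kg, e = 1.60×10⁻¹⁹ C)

v = qBr/m = (2×1.60×10^-19)(1.25)(1.38×10^-4) / (5.01×10^-27) = 1.10×10^4 m/s.
K = ½mv² = 0.5·(5.01×10^-27)·(1.10×10^4)² = 3.04×10^-19 J = 1.90 eV.

K ≈ 1.90 eV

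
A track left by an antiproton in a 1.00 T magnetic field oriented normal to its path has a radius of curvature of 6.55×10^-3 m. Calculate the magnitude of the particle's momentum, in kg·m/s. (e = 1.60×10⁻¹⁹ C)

Since qvB = mv²/r, the momentum p = mv = qBr.
p = (1×1.60×10^-19)(1.00)(6.55×10^-3) = 1.05×10^-21 kg·m/s.

p ≈ 1.05×10^-21 kg·m/s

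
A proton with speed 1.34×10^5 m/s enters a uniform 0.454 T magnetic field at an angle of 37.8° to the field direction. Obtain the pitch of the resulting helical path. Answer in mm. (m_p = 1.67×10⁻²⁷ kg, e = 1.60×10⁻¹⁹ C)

pitch ≈ 15.3 mm

The velocity component along B is v∥ = v cos37.8° = 1.06×10^5 m/s.
The cyclotron period T = 2πm/(qB) = 1.44×10^-7 s is set by m, q, B alone.
Pitch = v∥·T = (1.06×10^5)(1.44×10^-7) = 0.0153 m.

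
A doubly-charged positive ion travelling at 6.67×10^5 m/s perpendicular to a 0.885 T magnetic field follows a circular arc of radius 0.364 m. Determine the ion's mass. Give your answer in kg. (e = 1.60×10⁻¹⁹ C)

m ≈ 1.55×10^-25 kg

qvB = mv²/r ⇒ m = qBr/v.
m = (2×1.60×10^-19)(0.885)(0.364) / (6.67×10^5) = 1.55×10^-25 kg.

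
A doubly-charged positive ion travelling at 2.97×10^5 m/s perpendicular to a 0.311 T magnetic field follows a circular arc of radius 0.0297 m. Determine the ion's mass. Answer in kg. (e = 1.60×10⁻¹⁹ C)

qvB = mv²/r ⇒ m = qBr/v.
m = (2×1.60×10^-19)(0.311)(0.0297) / (2.97×10^5) = 9.95×10^-27 kg.

m ≈ 9.95×10^-27 kg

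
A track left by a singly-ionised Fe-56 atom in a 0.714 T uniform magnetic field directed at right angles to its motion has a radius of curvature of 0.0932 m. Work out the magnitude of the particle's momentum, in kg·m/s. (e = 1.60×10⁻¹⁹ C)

p ≈ 1.06×10^-20 kg·m/s

Since qvB = mv²/r, the momentum p = mv = qBr.
p = (1×1.60×10^-19)(0.714)(0.0932) = 1.06×10^-20 kg·m/s.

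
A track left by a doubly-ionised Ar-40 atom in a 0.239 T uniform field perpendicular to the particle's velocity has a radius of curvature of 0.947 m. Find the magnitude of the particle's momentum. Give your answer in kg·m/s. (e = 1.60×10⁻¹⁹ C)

p ≈ 7.24×10^-20 kg·m/s

Since qvB = mv²/r, the momentum p = mv = qBr.
p = (2×1.60×10^-19)(0.239)(0.947) = 7.24×10^-20 kg·m/s.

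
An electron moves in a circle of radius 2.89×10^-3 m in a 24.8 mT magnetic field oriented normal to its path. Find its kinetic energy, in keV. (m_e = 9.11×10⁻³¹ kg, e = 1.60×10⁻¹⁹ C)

v = qBr/m = (1×1.60×10^-19)(0.0248)(2.89×10^-3) / (9.11×10^-31) = 1.26×10^7 m/s.
K = ½mv² = 0.5·(9.11×10^-31)·(1.26×10^7)² = 7.22×10^-17 J = 0.451 keV.

K ≈ 0.451 keV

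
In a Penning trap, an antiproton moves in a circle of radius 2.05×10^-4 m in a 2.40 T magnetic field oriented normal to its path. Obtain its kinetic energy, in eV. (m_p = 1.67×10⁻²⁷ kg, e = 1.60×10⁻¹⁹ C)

K ≈ 11.6 eV

v = qBr/m = (1×1.60×10^-19)(2.40)(2.05×10^-4) / (1.67×10^-27) = 4.71×10^4 m/s.
K = ½mv² = 0.5·(1.67×10^-27)·(4.71×10^4)² = 1.86×10^-18 J = 11.6 eV.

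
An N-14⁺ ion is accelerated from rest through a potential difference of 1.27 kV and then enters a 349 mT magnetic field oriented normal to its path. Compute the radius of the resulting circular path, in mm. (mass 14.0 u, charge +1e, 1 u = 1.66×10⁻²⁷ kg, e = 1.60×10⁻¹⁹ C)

The kinetic energy gained is K = qV = (1×1.60×10^-19)(1270) = 2.03×10^-16 J.
v = √(2K/m) = 1.32×10^5 m/s.
r = mv/(qB) = (2.32×10^-26)(1.32×10^5) / [(1×1.60×10^-19)(0.349)] = 0.0550 m.

r ≈ 55.0 mm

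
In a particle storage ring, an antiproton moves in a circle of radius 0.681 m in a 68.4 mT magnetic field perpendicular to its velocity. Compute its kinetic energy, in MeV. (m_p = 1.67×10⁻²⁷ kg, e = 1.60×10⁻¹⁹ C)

v = qBr/m = (1×1.60×10^-19)(0.0684)(0.681) / (1.67×10^-27) = 4.46×10^6 m/s.
K = ½mv² = 0.5·(1.67×10^-27)·(4.46×10^6)² = 1.66×10^-14 J = 0.104 MeV.

K ≈ 0.104 MeV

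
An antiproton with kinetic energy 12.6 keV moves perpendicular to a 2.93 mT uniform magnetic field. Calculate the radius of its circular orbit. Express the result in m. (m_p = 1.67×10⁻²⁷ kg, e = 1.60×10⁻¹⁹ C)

Convert the energy: K = 12.6 keV = 2.02×10^-15 J.
v = √(2K/m) = √(2·2.02×10^-15/1.67×10^-27) = 1.55×10^6 m/s.
r = mv/(qB) = (1.67×10^-27)(1.55×10^6) / [(1×1.60×10^-19)(2.93×10^-3)] = 5.54 m.

r ≈ 5.54 m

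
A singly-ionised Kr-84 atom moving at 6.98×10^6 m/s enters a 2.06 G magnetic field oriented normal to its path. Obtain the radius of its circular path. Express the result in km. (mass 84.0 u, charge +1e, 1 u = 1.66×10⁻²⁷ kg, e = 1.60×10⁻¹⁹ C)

r ≈ 29.5 km

The magnetic force provides the centripetal force: qvB = mv²/r, so r = mv/(qB).
r = (1.39×10^-25 kg)(6.98×10^6 m/s) / [(1×1.60×10^-19 C)(2.06×10^-4 T)] = 2.95×10^4 m.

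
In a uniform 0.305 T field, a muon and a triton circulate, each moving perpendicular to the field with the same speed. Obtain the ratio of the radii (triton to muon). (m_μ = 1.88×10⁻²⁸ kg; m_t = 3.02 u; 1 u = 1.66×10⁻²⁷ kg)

r = mv/(qB) ⇒ at equal v, r ∝ m/q.
r_{triton}/r_{muon} = 26.7.

ratio ≈ 26.7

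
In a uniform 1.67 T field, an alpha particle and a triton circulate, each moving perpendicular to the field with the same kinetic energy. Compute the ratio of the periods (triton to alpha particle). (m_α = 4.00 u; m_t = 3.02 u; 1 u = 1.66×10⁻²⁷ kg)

T = 2πm/(qB) is independent of speed, so T₂/T₁ = (m₂/q₂)/(m₁/q₁).
T_{triton}/T_{alpha particle} = (5.01×10^-27/1e) / (6.64×10^-27/2e) = 1.51.

ratio ≈ 1.51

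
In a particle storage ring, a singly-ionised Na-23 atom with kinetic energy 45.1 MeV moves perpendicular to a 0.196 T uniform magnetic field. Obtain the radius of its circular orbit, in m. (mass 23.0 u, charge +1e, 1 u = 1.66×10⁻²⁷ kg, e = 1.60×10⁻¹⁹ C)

Convert the energy: K = 45.1 MeV = 7.22×10^-12 J.
v = √(2K/m) = √(2·7.22×10^-12/3.82×10^-26) = 1.94×10^7 m/s.
r = mv/(qB) = (3.82×10^-26)(1.94×10^7) / [(1×1.60×10^-19)(0.196)] = 23.7 m.

r ≈ 23.7 m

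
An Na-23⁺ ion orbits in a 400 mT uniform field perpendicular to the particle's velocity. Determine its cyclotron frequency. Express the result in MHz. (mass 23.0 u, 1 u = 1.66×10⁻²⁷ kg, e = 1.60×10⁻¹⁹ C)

f = qB/(2πm) = (1×1.60×10^-19)(0.400) / [2π(3.82×10^-26)] = 2.67×10^5 Hz.

f ≈ 0.267 MHz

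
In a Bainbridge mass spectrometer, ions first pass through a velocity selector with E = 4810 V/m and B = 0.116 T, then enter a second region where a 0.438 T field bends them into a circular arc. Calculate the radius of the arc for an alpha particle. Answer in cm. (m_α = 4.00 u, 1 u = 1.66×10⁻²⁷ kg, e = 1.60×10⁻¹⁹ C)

The selector passes v = E/B = 4810/0.116 = 4.15×10^4 m/s.
In the deflection region, r = mv/(qB₂) = (6.64×10^-27)(4.15×10^4) / [(2×1.60×10^-19)(0.438)] = 1.96×10^-3 m.

r ≈ 0.196 cm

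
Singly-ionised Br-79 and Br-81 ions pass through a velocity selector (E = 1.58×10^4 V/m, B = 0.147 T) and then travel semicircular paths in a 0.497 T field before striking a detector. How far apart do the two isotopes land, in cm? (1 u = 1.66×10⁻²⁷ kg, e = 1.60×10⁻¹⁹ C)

Δd ≈ 0.897 cm

Both emerge at v = E/B₁ = 1.07×10^5 m/s.
r = mv/(qB₂), so r₁ = 0.17726 m and r₂ = 0.18174 m, giving Δr = 4.49×10^-3 m.
After a semicircle each ion lands a diameter 2r from the entry slit, so the separation is 2Δr = 8.97×10^-3 m.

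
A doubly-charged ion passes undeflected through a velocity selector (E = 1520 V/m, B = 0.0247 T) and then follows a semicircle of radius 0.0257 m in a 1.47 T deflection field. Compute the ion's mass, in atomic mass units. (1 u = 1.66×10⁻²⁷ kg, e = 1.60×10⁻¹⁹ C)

v = E/B₁ = 6.15×10^4 m/s.
From r = mv/(qB₂), m = qB₂r/v = (2×1.60×10^-19)(1.47)(0.0257) / (6.15×10^4) = 1.96×10^-25 kg.
In atomic mass units: m = 1.96×10^-25 / 1.66×10^-27 = 118 u.

m ≈ 118 u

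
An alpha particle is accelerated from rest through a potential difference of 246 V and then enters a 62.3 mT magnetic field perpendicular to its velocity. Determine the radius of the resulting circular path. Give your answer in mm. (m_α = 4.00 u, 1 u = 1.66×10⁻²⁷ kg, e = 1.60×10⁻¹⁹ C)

The kinetic energy gained is K = qV = (2×1.60×10^-19)(246) = 7.87×10^-17 J.
v = √(2K/m) = 1.54×10^5 m/s.
r = mv/(qB) = (6.64×10^-27)(1.54×10^5) / [(2×1.60×10^-19)(0.0623)] = 0.0513 m.

r ≈ 51.3 mm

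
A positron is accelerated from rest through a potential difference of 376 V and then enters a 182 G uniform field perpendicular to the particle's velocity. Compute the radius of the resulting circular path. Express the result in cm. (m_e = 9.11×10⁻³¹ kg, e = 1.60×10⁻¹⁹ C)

The kinetic energy gained is K = qV = (1×1.60×10^-19)(376) = 6.02×10^-17 J.
v = √(2K/m) = 1.15×10^7 m/s.
r = mv/(qB) = (9.11×10^-31)(1.15×10^7) / [(1×1.60×10^-19)(0.0182)] = 3.60×10^-3 m.

r ≈ 0.360 cm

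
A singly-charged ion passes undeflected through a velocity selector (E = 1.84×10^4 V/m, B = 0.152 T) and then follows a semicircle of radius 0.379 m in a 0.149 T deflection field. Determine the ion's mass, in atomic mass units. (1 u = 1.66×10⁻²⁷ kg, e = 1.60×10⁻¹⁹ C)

v = E/B₁ = 1.21×10^5 m/s.
From r = mv/(qB₂), m = qB₂r/v = (1×1.60×10^-19)(0.149)(0.379) / (1.21×10^5) = 7.46×10^-26 kg.
In atomic mass units: m = 7.46×10^-26 / 1.66×10^-27 = 45.0 u.

m ≈ 45.0 u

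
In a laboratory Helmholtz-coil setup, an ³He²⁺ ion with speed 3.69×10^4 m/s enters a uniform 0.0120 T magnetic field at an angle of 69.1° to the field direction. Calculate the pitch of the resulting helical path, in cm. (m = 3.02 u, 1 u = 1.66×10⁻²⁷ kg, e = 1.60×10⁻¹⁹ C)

The velocity component along B is v∥ = v cos69.1° = 1.32×10^4 m/s.
The cyclotron period T = 2πm/(qB) = 8.20×10^-6 s is set by m, q, B alone.
Pitch = v∥·T = (1.32×10^4)(8.20×10^-6) = 0.108 m.

pitch ≈ 10.8 cm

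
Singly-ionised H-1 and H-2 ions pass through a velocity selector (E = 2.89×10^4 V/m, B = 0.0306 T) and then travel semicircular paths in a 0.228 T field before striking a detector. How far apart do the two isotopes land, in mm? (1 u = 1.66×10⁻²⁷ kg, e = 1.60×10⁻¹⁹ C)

Both emerge at v = E/B₁ = 9.44×10^5 m/s.
r = mv/(qB₂), so r₁ = 0.0430 m and r₂ = 0.0860 m, giving Δr = 0.0430 m.
After a semicircle each ion lands a diameter 2r from the entry slit, so the separation is 2Δr = 0.0860 m.

Δd ≈ 86.0 mm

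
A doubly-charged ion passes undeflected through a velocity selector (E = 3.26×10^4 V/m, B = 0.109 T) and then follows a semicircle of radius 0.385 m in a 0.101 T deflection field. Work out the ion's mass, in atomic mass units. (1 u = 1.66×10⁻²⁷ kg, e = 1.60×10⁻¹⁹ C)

v = E/B₁ = 2.99×10^5 m/s.
From r = mv/(qB₂), m = qB₂r/v = (2×1.60×10^-19)(0.101)(0.385) / (2.99×10^5) = 4.16×10^-26 kg.
In atomic mass units: m = 4.16×10^-26 / 1.66×10^-27 = 25.1 u.

m ≈ 25.1 u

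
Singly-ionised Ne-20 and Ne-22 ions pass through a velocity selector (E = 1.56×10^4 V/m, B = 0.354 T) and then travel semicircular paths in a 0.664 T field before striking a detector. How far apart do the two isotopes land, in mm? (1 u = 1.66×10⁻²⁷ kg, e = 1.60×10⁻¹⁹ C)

Both emerge at v = E/B₁ = 4.41×10^4 m/s.
r = mv/(qB₂), so r₁ = 0.01377 m and r₂ = 0.01515 m, giving Δr = 1.38×10^-3 m.
After a semicircle each ion lands a diameter 2r from the entry slit, so the separation is 2Δr = 2.75×10^-3 m.

Δd ≈ 2.75 mm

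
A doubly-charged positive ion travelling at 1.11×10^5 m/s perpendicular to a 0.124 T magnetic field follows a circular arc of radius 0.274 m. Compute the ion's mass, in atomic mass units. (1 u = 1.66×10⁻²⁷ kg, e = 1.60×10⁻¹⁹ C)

m ≈ 59.0 u

qvB = mv²/r ⇒ m = qBr/v.
m = (2×1.60×10^-19)(0.124)(0.274) / (1.11×10^5) = 9.79×10^-26 kg = 59.0 u.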